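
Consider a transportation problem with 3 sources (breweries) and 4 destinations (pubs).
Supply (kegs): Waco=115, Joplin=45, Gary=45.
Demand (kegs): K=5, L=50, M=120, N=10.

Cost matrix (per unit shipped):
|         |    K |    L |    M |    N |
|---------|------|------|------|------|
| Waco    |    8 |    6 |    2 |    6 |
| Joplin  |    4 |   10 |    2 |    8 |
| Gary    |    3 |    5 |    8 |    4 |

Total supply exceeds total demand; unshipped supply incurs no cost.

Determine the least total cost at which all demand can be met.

Optimal allocation:
  Waco to L: 15 × 6 = 90
  Waco to M: 100 × 2 = 200
  Joplin to K: 5 × 4 = 20
  Joplin to M: 20 × 2 = 40
  Gary to L: 35 × 5 = 175
  Gary to N: 10 × 4 = 40
Total = 90 + 200 + 20 + 40 + 175 + 40 = 565.
(Supply check: Waco ships 115; Joplin ships 25; Gary ships 45.)

565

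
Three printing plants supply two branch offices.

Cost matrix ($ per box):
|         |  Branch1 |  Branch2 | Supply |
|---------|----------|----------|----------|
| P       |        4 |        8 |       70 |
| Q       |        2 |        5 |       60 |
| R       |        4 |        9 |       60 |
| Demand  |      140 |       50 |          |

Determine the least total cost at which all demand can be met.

790

One minimum-cost allocation:
  P→Branch1: 70 × $4 = $280
  Q→Branch1: 10 × $2 = $20
  Q→Branch2: 50 × $5 = $250
  R→Branch1: 60 × $4 = $240
Total = 280 + 20 + 250 + 240 = $790.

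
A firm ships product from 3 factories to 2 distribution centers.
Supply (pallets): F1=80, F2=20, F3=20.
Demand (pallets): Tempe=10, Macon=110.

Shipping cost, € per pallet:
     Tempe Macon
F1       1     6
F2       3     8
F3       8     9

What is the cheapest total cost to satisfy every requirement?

770

One minimum-cost allocation:
  F1→Tempe: 10 pallets
  F1→Macon: 70 pallets
  F2→Macon: 20 pallets
  F3→Macon: 20 pallets
Total cost = €770.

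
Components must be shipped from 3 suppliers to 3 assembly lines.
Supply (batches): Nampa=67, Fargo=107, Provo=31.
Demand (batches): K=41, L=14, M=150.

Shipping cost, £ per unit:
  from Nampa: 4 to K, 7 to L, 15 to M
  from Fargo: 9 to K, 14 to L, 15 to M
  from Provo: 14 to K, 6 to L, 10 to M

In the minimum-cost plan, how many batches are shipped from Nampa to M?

The minimum-cost plan:
  Nampa→K: 41 batches
  Nampa→L: 14 batches
  Nampa→M: 12 batches
  Fargo→M: 107 batches
  Provo→M: 31 batches
Total cost = £2357.
So Nampa→M carries 12 batches.

12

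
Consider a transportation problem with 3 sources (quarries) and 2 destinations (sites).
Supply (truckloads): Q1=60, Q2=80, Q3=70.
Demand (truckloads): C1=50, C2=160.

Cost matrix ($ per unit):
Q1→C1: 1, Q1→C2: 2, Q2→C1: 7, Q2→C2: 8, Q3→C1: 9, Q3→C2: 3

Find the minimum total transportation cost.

920

One minimum-cost allocation:
  Q1->C1: 50 × $1 = $50
  Q1->C2: 10 × $2 = $20
  Q2->C2: 80 × $8 = $640
  Q3->C2: 70 × $3 = $210
Total = 50 + 20 + 640 + 210 = $920.
(Supply check: Q1 ships 60; Q2 ships 80; Q3 ships 70.)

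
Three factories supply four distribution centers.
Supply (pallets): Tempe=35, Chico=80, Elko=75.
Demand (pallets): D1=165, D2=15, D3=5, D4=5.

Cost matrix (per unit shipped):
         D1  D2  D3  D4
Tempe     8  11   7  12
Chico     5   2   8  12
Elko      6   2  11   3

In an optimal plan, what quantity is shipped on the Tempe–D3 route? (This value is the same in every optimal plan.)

5

Solving gives:
  Tempe–D1: 30 × 8 = 240
  Tempe–D3: 5 × 7 = 35
  Chico–D1: 80 × 5 = 400
  Elko–D1: 55 × 6 = 330
  Elko–D2: 15 × 2 = 30
  Elko–D4: 5 × 3 = 15
Total cost = 1050.
So Tempe→D3 carries 5 pallets.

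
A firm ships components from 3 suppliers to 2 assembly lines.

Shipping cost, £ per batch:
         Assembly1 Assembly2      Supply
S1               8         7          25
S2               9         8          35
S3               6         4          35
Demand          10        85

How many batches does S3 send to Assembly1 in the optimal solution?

0

Optimal shipments:
  S1→Assembly1: 10 × £8 = £80
  S1→Assembly2: 15 × £7 = £105
  S2→Assembly2: 35 × £8 = £280
  S3→Assembly2: 35 × £4 = £140
Total cost = £605.
The route S3→Assembly1 is not used.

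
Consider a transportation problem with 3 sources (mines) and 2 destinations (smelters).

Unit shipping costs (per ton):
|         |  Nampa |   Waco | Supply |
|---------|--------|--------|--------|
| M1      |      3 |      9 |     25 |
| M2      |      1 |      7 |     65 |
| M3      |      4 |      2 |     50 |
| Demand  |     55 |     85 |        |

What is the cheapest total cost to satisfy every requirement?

An optimal shipping plan:
  M1 to Waco: 25 × 9 = 225
  M2 to Nampa: 55 × 1 = 55
  M2 to Waco: 10 × 7 = 70
  M3 to Waco: 50 × 2 = 100
Total = 225 + 55 + 70 + 100 = 450.
(Supply check: M1 ships 25; M2 ships 65; M3 ships 50.)

450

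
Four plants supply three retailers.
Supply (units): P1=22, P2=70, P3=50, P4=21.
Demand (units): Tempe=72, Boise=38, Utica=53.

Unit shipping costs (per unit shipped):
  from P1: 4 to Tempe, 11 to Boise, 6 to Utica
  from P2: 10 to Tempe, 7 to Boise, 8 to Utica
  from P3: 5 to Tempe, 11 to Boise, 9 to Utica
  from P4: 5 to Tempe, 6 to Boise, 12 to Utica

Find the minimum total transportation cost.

A cheapest plan:
  P1→Tempe: 1 × 4 = 4
  P1→Utica: 21 × 6 = 126
  P2→Boise: 38 × 7 = 266
  P2→Utica: 32 × 8 = 256
  P3→Tempe: 50 × 5 = 250
  P4→Tempe: 21 × 5 = 105
Total = 4 + 126 + 266 + 256 + 250 + 105 = 1007.
(Supply check: P1 ships 22; P2 ships 70; P3 ships 50; P4 ships 21.)

1007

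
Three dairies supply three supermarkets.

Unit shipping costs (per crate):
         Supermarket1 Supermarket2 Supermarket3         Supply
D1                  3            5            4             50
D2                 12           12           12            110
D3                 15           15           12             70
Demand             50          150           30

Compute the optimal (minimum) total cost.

An optimal shipping plan:
  D1->Supermarket1: 50 × 3 = 150
  D2->Supermarket2: 110 × 12 = 1320
  D3->Supermarket2: 40 × 15 = 600
  D3->Supermarket3: 30 × 12 = 360
Total = 150 + 1320 + 600 + 360 = 2430.

2430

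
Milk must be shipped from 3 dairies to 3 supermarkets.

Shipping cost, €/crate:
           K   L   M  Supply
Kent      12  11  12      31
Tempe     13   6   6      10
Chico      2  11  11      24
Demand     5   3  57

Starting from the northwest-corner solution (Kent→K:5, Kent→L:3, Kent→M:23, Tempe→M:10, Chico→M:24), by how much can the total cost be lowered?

45

Current plan cost = 5·12 + 3·11 + 23·12 + 10·6 + 24·11 = €693.
Optimal plan:
  Kent to L: 3 × €11 = €33
  Kent to M: 28 × €12 = €336
  Tempe to M: 10 × €6 = €60
  Chico to K: 5 × €2 = €10
  Chico to M: 19 × €11 = €209
Optimal cost = €648.
Saving = 693 − 648 = €45.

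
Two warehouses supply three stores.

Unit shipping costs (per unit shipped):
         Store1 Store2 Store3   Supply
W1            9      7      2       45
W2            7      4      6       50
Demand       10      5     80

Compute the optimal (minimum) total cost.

390

An optimal shipping plan:
  W1→Store3: 45 × 2 = 90
  W2→Store1: 10 × 7 = 70
  W2→Store2: 5 × 4 = 20
  W2→Store3: 35 × 6 = 210
Total = 90 + 70 + 20 + 210 = 390.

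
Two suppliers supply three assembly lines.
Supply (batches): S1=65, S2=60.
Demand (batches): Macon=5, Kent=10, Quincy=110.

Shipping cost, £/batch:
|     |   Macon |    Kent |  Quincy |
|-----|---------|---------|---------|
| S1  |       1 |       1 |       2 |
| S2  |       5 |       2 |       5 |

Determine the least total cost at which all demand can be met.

395

A cheapest plan:
  S1 to Macon: 5 batches
  S1 to Quincy: 60 batches
  S2 to Kent: 10 batches
  S2 to Quincy: 50 batches
Total cost = £395.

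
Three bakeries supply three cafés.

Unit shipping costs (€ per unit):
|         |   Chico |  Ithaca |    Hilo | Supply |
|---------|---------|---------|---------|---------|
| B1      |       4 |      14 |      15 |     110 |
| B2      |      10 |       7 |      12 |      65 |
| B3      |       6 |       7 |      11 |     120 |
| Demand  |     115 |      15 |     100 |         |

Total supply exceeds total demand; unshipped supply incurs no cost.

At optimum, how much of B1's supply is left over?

0

Minimum-cost shipments:
  B1->Chico: 110 trays
  B2->Ithaca: 15 trays
  B3->Chico: 5 trays
  B3->Hilo: 100 trays
Total cost = €1675.
B1 ships 110 of its 110, leaving 0.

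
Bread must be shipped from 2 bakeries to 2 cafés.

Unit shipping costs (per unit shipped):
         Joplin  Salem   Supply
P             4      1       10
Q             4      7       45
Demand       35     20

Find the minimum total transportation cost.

An optimal shipping plan:
  P–Salem: 10 × 1 = 10
  Q–Joplin: 35 × 4 = 140
  Q–Salem: 10 × 7 = 70
Total = 10 + 140 + 70 = 220.
(Supply check: P ships 10; Q ships 45.)

220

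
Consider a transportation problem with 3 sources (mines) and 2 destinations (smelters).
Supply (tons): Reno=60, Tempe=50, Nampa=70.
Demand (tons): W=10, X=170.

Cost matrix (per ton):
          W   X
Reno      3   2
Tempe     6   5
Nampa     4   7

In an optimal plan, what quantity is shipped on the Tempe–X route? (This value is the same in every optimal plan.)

50

The minimum-cost plan:
  Reno->X: 60 × 2 = 120
  Tempe->X: 50 × 5 = 250
  Nampa->W: 10 × 4 = 40
  Nampa->X: 60 × 7 = 420
Total cost = 830.
So Tempe→X carries 50 tons.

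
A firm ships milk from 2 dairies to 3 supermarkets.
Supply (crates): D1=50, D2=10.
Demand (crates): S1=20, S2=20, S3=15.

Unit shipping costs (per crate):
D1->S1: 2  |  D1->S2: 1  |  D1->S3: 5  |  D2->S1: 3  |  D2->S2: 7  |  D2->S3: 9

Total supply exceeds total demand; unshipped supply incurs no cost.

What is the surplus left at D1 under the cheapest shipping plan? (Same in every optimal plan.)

Minimum-cost shipments:
  D1->S1: 15 crates
  D1->S2: 20 crates
  D1->S3: 15 crates
  D2->S1: 5 crates
Total cost = 140.
D1 ships 50 of its 50, leaving 0.

0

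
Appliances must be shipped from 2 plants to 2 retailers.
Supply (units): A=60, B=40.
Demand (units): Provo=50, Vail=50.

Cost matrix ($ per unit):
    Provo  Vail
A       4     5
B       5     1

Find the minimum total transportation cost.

Optimal allocation:
  A→Provo: 50 × $4 = $200
  A→Vail: 10 × $5 = $50
  B→Vail: 40 × $1 = $40
Total = 200 + 50 + 40 = $290.
(Supply check: A ships 60; B ships 40.)

290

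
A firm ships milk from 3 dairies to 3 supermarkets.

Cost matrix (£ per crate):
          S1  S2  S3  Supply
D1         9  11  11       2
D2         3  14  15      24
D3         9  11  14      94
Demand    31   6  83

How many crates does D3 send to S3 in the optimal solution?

Optimal shipments:
  D1->S3: 2 crates
  D2->S1: 24 crates
  D3->S1: 7 crates
  D3->S2: 6 crates
  D3->S3: 81 crates
Total cost = £1357.
So D3→S3 carries 81 crates.

81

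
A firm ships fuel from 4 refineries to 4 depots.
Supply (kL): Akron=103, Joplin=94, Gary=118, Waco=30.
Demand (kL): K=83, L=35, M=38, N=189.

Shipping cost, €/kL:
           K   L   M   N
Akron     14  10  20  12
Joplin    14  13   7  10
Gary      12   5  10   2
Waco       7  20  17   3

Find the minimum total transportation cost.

One minimum-cost allocation:
  Akron–K: 68 × €14 = €952
  Akron–L: 35 × €10 = €350
  Joplin–M: 38 × €7 = €266
  Joplin–N: 56 × €10 = €560
  Gary–N: 118 × €2 = €236
  Waco–K: 15 × €7 = €105
  Waco–N: 15 × €3 = €45
Total = 952 + 350 + 266 + 560 + 236 + 105 + 45 = €2514.

2514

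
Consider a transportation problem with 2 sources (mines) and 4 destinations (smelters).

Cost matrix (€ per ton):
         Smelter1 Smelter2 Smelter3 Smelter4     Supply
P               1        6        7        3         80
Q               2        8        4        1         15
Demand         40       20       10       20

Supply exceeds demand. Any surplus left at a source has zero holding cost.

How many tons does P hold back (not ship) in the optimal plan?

5

Minimum-cost shipments:
  P–Smelter1: 40 × €1 = €40
  P–Smelter2: 20 × €6 = €120
  P–Smelter4: 15 × €3 = €45
  Q–Smelter3: 10 × €4 = €40
  Q–Smelter4: 5 × €1 = €5
Total cost = €250.
P ships 75 of its 80, leaving 5.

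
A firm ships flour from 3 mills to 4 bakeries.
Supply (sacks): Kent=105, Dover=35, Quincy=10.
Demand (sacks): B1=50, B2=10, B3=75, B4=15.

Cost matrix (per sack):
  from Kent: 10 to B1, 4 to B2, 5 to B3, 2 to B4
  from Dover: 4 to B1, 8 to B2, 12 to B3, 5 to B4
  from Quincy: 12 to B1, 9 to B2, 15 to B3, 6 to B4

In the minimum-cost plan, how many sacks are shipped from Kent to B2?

Solving gives:
  Kent→B1: 5 sacks
  Kent→B2: 10 sacks
  Kent→B3: 75 sacks
  Kent→B4: 15 sacks
  Dover→B1: 35 sacks
  Quincy→B1: 10 sacks
Total cost = 755.
So Kent→B2 carries 10 sacks.

10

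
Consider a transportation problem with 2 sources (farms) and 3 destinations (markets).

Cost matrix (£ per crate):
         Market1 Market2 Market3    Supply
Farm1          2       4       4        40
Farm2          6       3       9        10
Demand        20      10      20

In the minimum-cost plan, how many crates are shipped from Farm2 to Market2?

10

The minimum-cost plan:
  Farm1->Market1: 20 × £2 = £40
  Farm1->Market3: 20 × £4 = £80
  Farm2->Market2: 10 × £3 = £30
Total cost = £150.
So Farm2→Market2 carries 10 crates.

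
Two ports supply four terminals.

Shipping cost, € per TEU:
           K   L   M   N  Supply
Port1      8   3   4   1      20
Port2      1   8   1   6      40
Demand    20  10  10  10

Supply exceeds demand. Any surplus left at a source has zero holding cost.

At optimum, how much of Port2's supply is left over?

10

Minimum-cost shipments:
  Port1->L: 10 × €3 = €30
  Port1->N: 10 × €1 = €10
  Port2->K: 20 × €1 = €20
  Port2->M: 10 × €1 = €10
Total cost = €70.
Port2 ships 30 of its 40, leaving 10.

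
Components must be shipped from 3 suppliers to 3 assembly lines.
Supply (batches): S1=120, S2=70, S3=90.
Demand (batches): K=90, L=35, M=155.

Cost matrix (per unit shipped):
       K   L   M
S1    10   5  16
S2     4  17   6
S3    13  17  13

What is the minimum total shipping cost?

An optimal shipping plan:
  S1→K: 85 batches
  S1→L: 35 batches
  S2→K: 5 batches
  S2→M: 65 batches
  S3→M: 90 batches
Total cost = 2605.

2605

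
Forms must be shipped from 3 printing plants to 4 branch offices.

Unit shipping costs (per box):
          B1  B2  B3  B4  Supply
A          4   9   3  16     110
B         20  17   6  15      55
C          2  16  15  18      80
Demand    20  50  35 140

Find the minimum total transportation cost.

A cheapest plan:
  A→B2: 50 × 9 = 450
  A→B3: 35 × 3 = 105
  A→B4: 25 × 16 = 400
  B→B4: 55 × 15 = 825
  C→B1: 20 × 2 = 40
  C→B4: 60 × 18 = 1080
Total = 450 + 105 + 400 + 825 + 40 + 1080 = 2900.
(Supply check: A ships 110; B ships 55; C ships 80.)

2900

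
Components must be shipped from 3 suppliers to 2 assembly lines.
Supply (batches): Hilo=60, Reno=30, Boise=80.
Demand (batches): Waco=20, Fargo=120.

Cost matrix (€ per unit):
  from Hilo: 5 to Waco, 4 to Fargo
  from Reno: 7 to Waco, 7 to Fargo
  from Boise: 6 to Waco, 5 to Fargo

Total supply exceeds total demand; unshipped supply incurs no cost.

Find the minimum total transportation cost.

A cheapest plan:
  Hilo->Fargo: 60 × €4 = €240
  Boise->Waco: 20 × €6 = €120
  Boise->Fargo: 60 × €5 = €300
Total = 240 + 120 + 300 = €660.

660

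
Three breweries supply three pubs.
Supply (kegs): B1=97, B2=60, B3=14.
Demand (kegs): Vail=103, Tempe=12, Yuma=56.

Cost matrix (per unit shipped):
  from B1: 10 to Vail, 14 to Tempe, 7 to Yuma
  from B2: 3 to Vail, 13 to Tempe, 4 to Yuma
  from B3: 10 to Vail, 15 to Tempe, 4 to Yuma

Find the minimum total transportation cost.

1128

Optimal allocation:
  B1→Vail: 43 × 10 = 430
  B1→Tempe: 12 × 14 = 168
  B1→Yuma: 42 × 7 = 294
  B2→Vail: 60 × 3 = 180
  B3→Yuma: 14 × 4 = 56
Total = 430 + 168 + 294 + 180 + 56 = 1128.
(Supply check: B1 ships 97; B2 ships 60; B3 ships 14.)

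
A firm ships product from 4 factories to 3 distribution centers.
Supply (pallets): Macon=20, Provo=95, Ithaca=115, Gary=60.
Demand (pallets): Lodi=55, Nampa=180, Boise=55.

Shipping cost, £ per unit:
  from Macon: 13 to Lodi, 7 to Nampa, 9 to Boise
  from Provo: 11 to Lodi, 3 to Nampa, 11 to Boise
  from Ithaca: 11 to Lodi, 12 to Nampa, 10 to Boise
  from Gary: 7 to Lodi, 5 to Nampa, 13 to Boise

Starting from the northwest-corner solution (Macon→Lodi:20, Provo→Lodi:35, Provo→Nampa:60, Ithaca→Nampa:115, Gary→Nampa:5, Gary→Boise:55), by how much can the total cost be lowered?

1005

Current plan cost = 20·13 + 35·11 + 60·3 + 115·12 + 5·5 + 55·13 = £2945.
Optimal plan:
  Macon→Nampa: 20 pallets
  Provo→Nampa: 95 pallets
  Ithaca→Lodi: 55 pallets
  Ithaca→Nampa: 5 pallets
  Ithaca→Boise: 55 pallets
  Gary→Nampa: 60 pallets
Optimal cost = £1940.
Saving = 2945 − 1940 = £1005.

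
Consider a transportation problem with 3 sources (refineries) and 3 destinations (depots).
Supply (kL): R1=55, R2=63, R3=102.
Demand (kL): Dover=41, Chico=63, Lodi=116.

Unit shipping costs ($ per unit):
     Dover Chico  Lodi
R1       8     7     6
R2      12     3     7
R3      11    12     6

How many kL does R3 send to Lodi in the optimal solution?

The minimum-cost plan:
  R1->Dover: 41 × $8 = $328
  R1->Lodi: 14 × $6 = $84
  R2->Chico: 63 × $3 = $189
  R3->Lodi: 102 × $6 = $612
Total cost = $1213.
So R3→Lodi carries 102 kL.

102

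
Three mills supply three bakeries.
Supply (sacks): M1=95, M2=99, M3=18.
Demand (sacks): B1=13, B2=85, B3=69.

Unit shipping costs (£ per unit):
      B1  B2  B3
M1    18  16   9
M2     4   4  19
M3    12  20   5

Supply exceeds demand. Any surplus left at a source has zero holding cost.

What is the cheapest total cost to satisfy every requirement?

A cheapest plan:
  M1 to B3: 51 × £9 = £459
  M2 to B1: 13 × £4 = £52
  M2 to B2: 85 × £4 = £340
  M3 to B3: 18 × £5 = £90
Total = 459 + 52 + 340 + 90 = £941.

941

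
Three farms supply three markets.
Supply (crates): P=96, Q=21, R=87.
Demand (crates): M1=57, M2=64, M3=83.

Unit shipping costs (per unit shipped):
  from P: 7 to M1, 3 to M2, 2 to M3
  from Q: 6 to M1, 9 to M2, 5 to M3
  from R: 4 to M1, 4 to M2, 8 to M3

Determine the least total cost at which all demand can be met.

One minimum-cost allocation:
  P to M2: 13 crates
  P to M3: 83 crates
  Q to M1: 21 crates
  R to M1: 36 crates
  R to M2: 51 crates
Total cost = 679.

679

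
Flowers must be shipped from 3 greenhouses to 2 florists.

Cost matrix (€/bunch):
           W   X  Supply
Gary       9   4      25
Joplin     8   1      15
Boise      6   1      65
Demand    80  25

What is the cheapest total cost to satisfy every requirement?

An optimal shipping plan:
  Gary–W: 25 × €9 = €225
  Joplin–X: 15 × €1 = €15
  Boise–W: 55 × €6 = €330
  Boise–X: 10 × €1 = €10
Total = 225 + 15 + 330 + 10 = €580.

580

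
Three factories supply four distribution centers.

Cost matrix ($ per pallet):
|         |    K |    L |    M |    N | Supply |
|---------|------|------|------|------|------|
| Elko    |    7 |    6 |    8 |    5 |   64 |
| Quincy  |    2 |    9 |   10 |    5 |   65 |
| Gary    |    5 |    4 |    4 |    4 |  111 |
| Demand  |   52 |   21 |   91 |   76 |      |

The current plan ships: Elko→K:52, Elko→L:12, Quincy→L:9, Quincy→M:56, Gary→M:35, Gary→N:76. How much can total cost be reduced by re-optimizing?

587

Current plan cost = 52·7 + 12·6 + 9·9 + 56·10 + 35·4 + 76·4 = $1521.
Optimal plan:
  Elko to L: 1 × $6 = $6
  Elko to N: 63 × $5 = $315
  Quincy to K: 52 × $2 = $104
  Quincy to N: 13 × $5 = $65
  Gary to L: 20 × $4 = $80
  Gary to M: 91 × $4 = $364
Optimal cost = $934.
Saving = 1521 − 934 = $587.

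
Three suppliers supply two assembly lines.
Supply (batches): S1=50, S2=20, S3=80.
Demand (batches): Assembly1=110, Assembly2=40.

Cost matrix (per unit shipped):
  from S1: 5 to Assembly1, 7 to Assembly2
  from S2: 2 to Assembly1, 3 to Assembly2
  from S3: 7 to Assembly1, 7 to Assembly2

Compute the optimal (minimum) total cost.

850

A cheapest plan:
  S1->Assembly1: 50 × 5 = 250
  S2->Assembly1: 20 × 2 = 40
  S3->Assembly1: 40 × 7 = 280
  S3->Assembly2: 40 × 7 = 280
Total = 250 + 40 + 280 + 280 = 850.
(Supply check: S1 ships 50; S2 ships 20; S3 ships 80.)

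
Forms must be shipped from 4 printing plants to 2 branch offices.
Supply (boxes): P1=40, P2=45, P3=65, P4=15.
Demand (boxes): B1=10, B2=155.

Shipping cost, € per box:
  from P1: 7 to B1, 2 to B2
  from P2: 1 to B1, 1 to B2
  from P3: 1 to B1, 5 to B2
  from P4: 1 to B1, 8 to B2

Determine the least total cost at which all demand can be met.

500

Optimal allocation:
  P1→B2: 40 boxes
  P2→B2: 45 boxes
  P3→B2: 65 boxes
  P4→B1: 10 boxes
  P4→B2: 5 boxes
Total cost = €500.
(Supply check: P1 ships 40; P2 ships 45; P3 ships 65; P4 ships 15.)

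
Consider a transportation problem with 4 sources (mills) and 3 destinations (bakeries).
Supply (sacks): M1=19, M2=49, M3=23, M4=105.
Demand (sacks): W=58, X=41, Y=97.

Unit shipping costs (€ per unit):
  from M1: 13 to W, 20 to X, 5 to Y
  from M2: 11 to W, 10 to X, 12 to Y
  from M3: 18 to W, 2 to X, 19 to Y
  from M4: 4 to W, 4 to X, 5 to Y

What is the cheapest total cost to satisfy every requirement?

A cheapest plan:
  M1 to Y: 19 × €5 = €95
  M2 to X: 18 × €10 = €180
  M2 to Y: 31 × €12 = €372
  M3 to X: 23 × €2 = €46
  M4 to W: 58 × €4 = €232
  M4 to Y: 47 × €5 = €235
Total = 95 + 180 + 372 + 46 + 232 + 235 = €1160.

1160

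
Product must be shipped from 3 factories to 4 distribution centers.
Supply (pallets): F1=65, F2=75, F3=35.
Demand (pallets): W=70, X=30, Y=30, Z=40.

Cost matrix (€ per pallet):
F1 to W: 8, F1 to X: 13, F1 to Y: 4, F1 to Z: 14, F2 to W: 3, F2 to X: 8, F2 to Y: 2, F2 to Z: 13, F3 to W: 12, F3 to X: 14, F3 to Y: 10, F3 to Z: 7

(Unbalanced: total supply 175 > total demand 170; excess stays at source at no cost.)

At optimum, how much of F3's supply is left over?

0

Minimum-cost shipments:
  F1→W: 25 × €8 = €200
  F1→Y: 30 × €4 = €120
  F1→Z: 5 × €14 = €70
  F2→W: 45 × €3 = €135
  F2→X: 30 × €8 = €240
  F3→Z: 35 × €7 = €245
Total cost = €1010.
F3 ships 35 of its 35, leaving 0.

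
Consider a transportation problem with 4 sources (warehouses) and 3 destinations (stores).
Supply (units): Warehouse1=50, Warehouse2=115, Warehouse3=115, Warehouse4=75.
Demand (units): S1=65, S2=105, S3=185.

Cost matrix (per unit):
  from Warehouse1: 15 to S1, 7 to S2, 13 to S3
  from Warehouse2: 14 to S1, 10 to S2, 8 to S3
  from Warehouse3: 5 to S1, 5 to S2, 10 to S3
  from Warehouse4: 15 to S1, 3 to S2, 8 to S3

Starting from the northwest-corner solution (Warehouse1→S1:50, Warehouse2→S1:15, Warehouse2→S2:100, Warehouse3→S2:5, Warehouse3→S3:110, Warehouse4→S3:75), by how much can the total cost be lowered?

1265

Current plan cost = 50·15 + 15·14 + 100·10 + 5·5 + 110·10 + 75·8 = 3685.
Optimal plan:
  Warehouse1->S2: 50 units
  Warehouse2->S3: 115 units
  Warehouse3->S1: 65 units
  Warehouse3->S3: 50 units
  Warehouse4->S2: 55 units
  Warehouse4->S3: 20 units
Optimal cost = 2420.
Saving = 3685 − 2420 = 1265.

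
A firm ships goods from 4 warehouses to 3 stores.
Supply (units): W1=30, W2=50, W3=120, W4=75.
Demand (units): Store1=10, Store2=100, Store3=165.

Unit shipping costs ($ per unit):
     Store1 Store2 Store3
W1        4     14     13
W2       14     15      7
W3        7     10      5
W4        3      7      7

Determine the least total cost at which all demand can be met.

A cheapest plan:
  W1->Store1: 10 × $4 = $40
  W1->Store2: 20 × $14 = $280
  W2->Store3: 50 × $7 = $350
  W3->Store2: 5 × $10 = $50
  W3->Store3: 115 × $5 = $575
  W4->Store2: 75 × $7 = $525
Total = 40 + 280 + 350 + 50 + 575 + 525 = $1820.

1820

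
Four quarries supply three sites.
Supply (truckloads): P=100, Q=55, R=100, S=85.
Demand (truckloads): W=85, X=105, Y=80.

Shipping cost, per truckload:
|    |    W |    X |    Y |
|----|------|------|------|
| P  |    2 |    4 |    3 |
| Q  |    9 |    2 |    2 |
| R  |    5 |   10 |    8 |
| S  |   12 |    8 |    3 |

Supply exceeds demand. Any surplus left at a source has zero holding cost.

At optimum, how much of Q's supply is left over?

0

Minimum-cost shipments:
  P→W: 50 × 2 = 100
  P→X: 50 × 4 = 200
  Q→X: 55 × 2 = 110
  R→W: 35 × 5 = 175
  S→Y: 80 × 3 = 240
Total cost = 825.
Q ships 55 of its 55, leaving 0.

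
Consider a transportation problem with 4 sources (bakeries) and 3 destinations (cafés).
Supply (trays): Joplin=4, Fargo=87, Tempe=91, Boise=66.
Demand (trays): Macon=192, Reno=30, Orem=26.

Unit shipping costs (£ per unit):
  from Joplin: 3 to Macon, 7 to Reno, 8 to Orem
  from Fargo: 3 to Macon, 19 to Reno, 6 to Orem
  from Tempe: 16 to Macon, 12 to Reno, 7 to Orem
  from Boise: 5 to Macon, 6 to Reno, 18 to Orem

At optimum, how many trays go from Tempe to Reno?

30

Optimal shipments:
  Joplin->Macon: 4 × £3 = £12
  Fargo->Macon: 87 × £3 = £261
  Tempe->Macon: 35 × £16 = £560
  Tempe->Reno: 30 × £12 = £360
  Tempe->Orem: 26 × £7 = £182
  Boise->Macon: 66 × £5 = £330
Total cost = £1705.
So Tempe→Reno carries 30 trays.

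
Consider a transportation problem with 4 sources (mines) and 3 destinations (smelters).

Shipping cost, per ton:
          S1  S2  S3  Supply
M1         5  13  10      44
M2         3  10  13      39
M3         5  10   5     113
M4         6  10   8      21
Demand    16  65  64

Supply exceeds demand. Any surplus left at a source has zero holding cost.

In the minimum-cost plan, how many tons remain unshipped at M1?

44

An optimal plan:
  M2 to S1: 16 tons
  M3 to S2: 49 tons
  M3 to S3: 64 tons
  M4 to S2: 16 tons
Total cost = 1018.
M1 ships 0 of its 44, leaving 44.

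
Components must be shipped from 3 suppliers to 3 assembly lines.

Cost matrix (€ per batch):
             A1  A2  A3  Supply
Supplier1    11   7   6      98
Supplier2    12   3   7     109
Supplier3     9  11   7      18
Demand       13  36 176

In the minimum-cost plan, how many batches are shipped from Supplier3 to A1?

13

Solving gives:
  Supplier1->A3: 98 × €6 = €588
  Supplier2->A2: 36 × €3 = €108
  Supplier2->A3: 73 × €7 = €511
  Supplier3->A1: 13 × €9 = €117
  Supplier3->A3: 5 × €7 = €35
Total cost = €1359.
So Supplier3→A1 carries 13 batches.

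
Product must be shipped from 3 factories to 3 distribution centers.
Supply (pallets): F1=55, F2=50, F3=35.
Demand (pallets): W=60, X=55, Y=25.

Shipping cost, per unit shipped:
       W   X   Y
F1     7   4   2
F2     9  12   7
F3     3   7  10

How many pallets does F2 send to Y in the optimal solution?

Optimal shipments:
  F1→X: 55 × 4 = 220
  F2→W: 25 × 9 = 225
  F2→Y: 25 × 7 = 175
  F3→W: 35 × 3 = 105
Total cost = 725.
So F2→Y carries 25 pallets.

25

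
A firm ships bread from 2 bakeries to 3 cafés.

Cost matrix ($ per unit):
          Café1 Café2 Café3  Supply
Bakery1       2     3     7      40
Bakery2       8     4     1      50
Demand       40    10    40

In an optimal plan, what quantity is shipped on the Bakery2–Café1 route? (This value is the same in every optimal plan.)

Optimal shipments:
  Bakery1→Café1: 40 trays
  Bakery2→Café2: 10 trays
  Bakery2→Café3: 40 trays
Total cost = $160.
The route Bakery2→Café1 is not used.

0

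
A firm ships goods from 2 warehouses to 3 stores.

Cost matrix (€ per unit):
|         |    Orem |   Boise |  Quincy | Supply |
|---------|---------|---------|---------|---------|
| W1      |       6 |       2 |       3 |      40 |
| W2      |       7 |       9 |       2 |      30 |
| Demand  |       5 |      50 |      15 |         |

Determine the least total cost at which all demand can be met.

Optimal allocation:
  W1->Boise: 40 × €2 = €80
  W2->Orem: 5 × €7 = €35
  W2->Boise: 10 × €9 = €90
  W2->Quincy: 15 × €2 = €30
Total = 80 + 35 + 90 + 30 = €235.
(Supply check: W1 ships 40; W2 ships 30.)

235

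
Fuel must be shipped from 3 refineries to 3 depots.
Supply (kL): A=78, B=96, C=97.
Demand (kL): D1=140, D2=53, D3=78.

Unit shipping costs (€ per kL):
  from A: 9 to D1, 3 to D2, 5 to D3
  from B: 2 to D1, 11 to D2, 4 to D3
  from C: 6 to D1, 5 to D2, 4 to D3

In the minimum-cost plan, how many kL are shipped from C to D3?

Optimal shipments:
  A→D2: 53 × €3 = €159
  A→D3: 25 × €5 = €125
  B→D1: 96 × €2 = €192
  C→D1: 44 × €6 = €264
  C→D3: 53 × €4 = €212
Total cost = €952.
So C→D3 carries 53 kL.

53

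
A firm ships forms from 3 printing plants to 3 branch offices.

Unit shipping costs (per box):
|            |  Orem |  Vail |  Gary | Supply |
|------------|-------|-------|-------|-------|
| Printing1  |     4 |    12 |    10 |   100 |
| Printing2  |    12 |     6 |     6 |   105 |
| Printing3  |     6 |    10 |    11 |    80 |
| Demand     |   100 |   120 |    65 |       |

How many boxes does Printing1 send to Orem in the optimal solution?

Solving gives:
  Printing1→Orem: 100 boxes
  Printing2→Vail: 40 boxes
  Printing2→Gary: 65 boxes
  Printing3→Vail: 80 boxes
Total cost = 1830.
So Printing1→Orem carries 100 boxes.

100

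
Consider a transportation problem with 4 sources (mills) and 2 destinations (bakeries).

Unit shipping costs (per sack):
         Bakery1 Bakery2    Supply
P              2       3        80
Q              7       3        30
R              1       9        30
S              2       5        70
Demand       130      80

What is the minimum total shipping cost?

Optimal allocation:
  P->Bakery1: 30 × 2 = 60
  P->Bakery2: 50 × 3 = 150
  Q->Bakery2: 30 × 3 = 90
  R->Bakery1: 30 × 1 = 30
  S->Bakery1: 70 × 2 = 140
Total = 60 + 150 + 90 + 30 + 140 = 470.

470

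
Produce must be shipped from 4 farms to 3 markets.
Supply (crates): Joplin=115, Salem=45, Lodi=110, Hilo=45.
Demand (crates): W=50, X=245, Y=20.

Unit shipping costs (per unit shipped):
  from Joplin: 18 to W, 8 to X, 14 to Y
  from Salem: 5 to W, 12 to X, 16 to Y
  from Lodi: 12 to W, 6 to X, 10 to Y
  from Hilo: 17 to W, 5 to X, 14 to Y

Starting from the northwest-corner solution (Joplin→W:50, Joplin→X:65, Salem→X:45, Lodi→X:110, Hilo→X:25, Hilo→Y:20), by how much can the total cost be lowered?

Current plan cost = 50·18 + 65·8 + 45·12 + 110·6 + 25·5 + 20·14 = 3025.
Optimal plan:
  Joplin->X: 115 × 8 = 920
  Salem->W: 45 × 5 = 225
  Lodi->W: 5 × 12 = 60
  Lodi->X: 85 × 6 = 510
  Lodi->Y: 20 × 10 = 200
  Hilo->X: 45 × 5 = 225
Optimal cost = 2140.
Saving = 3025 − 2140 = 885.

885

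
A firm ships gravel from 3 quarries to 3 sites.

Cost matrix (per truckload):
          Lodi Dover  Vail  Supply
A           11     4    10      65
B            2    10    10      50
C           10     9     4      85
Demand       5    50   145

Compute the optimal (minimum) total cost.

1150

A cheapest plan:
  A->Dover: 50 truckloads
  A->Vail: 15 truckloads
  B->Lodi: 5 truckloads
  B->Vail: 45 truckloads
  C->Vail: 85 truckloads
Total cost = 1150.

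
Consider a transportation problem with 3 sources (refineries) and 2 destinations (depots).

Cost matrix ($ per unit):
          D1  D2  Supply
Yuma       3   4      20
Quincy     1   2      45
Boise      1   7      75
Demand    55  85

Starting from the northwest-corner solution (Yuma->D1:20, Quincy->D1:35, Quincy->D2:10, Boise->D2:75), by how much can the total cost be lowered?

275

Current plan cost = 20·3 + 35·1 + 10·2 + 75·7 = $640.
Optimal plan:
  Yuma->D2: 20 kL
  Quincy->D2: 45 kL
  Boise->D1: 55 kL
  Boise->D2: 20 kL
Optimal cost = $365.
Saving = 640 − 365 = $275.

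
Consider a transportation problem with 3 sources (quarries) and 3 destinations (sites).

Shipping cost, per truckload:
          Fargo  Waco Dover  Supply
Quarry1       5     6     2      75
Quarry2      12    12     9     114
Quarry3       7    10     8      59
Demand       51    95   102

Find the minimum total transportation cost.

1874

An optimal shipping plan:
  Quarry1->Dover: 75 truckloads
  Quarry2->Waco: 87 truckloads
  Quarry2->Dover: 27 truckloads
  Quarry3->Fargo: 51 truckloads
  Quarry3->Waco: 8 truckloads
Total cost = 1874.
(Supply check: Quarry1 ships 75; Quarry2 ships 114; Quarry3 ships 59.)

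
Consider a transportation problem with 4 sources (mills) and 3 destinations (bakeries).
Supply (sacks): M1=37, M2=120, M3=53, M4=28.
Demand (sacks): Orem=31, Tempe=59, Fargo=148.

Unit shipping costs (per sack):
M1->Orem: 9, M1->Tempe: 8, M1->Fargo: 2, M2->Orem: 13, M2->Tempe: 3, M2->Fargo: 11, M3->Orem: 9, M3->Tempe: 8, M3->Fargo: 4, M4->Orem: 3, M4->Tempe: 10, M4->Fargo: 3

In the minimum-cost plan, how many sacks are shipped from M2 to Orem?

3

Solving gives:
  M1→Fargo: 37 × 2 = 74
  M2→Orem: 3 × 13 = 39
  M2→Tempe: 59 × 3 = 177
  M2→Fargo: 58 × 11 = 638
  M3→Fargo: 53 × 4 = 212
  M4→Orem: 28 × 3 = 84
Total cost = 1224.
So M2→Orem carries 3 sacks.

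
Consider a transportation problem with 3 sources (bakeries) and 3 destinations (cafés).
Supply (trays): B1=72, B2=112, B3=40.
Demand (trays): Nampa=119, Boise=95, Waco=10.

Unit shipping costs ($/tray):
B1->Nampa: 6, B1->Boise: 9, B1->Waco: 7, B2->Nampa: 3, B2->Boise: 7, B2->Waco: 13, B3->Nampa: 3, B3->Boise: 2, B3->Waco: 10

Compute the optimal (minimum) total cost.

1023

Optimal allocation:
  B1 to Nampa: 7 × $6 = $42
  B1 to Boise: 55 × $9 = $495
  B1 to Waco: 10 × $7 = $70
  B2 to Nampa: 112 × $3 = $336
  B3 to Boise: 40 × $2 = $80
Total = 42 + 495 + 70 + 336 + 80 = $1023.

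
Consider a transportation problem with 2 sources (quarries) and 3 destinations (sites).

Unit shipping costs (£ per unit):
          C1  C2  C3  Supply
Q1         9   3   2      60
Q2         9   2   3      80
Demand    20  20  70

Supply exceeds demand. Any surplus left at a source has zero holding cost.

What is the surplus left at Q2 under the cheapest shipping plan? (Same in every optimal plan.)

Minimum-cost shipments:
  Q1→C3: 60 × £2 = £120
  Q2→C1: 20 × £9 = £180
  Q2→C2: 20 × £2 = £40
  Q2→C3: 10 × £3 = £30
Total cost = £370.
Q2 ships 50 of its 80, leaving 30.

30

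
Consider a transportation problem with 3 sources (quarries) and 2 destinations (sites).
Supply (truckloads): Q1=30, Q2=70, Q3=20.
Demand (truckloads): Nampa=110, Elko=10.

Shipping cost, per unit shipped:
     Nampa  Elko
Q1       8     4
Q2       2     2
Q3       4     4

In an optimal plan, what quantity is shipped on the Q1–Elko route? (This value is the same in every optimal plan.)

The minimum-cost plan:
  Q1→Nampa: 20 truckloads
  Q1→Elko: 10 truckloads
  Q2→Nampa: 70 truckloads
  Q3→Nampa: 20 truckloads
Total cost = 420.
So Q1→Elko carries 10 truckloads.

10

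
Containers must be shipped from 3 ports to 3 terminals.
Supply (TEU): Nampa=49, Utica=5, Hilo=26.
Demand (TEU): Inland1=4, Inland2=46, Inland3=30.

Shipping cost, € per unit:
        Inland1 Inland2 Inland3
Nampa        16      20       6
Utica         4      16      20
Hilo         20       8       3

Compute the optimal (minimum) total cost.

800

Optimal allocation:
  Nampa to Inland2: 19 × €20 = €380
  Nampa to Inland3: 30 × €6 = €180
  Utica to Inland1: 4 × €4 = €16
  Utica to Inland2: 1 × €16 = €16
  Hilo to Inland2: 26 × €8 = €208
Total = 380 + 180 + 16 + 16 + 208 = €800.
(Supply check: Nampa ships 49; Utica ships 5; Hilo ships 26.)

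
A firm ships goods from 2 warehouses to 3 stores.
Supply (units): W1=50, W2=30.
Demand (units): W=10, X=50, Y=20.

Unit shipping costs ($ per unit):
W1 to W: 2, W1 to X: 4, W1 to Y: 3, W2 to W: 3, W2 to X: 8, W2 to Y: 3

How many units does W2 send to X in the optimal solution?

Optimal shipments:
  W1→X: 50 × $4 = $200
  W2→W: 10 × $3 = $30
  W2→Y: 20 × $3 = $60
Total cost = $290.
The route W2→X is not used.

0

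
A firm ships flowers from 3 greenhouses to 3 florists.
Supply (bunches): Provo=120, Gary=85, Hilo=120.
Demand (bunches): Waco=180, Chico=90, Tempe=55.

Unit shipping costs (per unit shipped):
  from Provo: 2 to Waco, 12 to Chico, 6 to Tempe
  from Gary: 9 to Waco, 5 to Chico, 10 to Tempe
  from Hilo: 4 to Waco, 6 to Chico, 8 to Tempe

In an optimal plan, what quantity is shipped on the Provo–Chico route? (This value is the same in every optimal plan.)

0

Optimal shipments:
  Provo->Waco: 65 bunches
  Provo->Tempe: 55 bunches
  Gary->Chico: 85 bunches
  Hilo->Waco: 115 bunches
  Hilo->Chico: 5 bunches
Total cost = 1375.
The route Provo→Chico is not used.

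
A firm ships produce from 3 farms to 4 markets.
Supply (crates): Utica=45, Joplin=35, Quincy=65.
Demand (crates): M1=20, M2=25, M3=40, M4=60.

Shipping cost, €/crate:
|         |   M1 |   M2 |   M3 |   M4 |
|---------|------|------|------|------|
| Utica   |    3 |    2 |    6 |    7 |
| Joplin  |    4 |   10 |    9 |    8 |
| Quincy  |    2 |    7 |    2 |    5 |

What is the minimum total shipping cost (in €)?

Optimal allocation:
  Utica→M2: 25 × €2 = €50
  Utica→M4: 20 × €7 = €140
  Joplin→M1: 20 × €4 = €80
  Joplin→M4: 15 × €8 = €120
  Quincy→M3: 40 × €2 = €80
  Quincy→M4: 25 × €5 = €125
Total = 50 + 140 + 80 + 120 + 80 + 125 = €595.
(Supply check: Utica ships 45; Joplin ships 35; Quincy ships 65.)

595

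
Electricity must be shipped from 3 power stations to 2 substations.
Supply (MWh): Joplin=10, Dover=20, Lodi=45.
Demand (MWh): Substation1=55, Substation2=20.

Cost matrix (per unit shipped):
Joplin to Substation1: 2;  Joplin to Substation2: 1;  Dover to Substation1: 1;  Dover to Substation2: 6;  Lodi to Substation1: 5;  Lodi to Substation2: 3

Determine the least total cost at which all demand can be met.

A cheapest plan:
  Joplin to Substation1: 10 MWh
  Dover to Substation1: 20 MWh
  Lodi to Substation1: 25 MWh
  Lodi to Substation2: 20 MWh
Total cost = 225.

225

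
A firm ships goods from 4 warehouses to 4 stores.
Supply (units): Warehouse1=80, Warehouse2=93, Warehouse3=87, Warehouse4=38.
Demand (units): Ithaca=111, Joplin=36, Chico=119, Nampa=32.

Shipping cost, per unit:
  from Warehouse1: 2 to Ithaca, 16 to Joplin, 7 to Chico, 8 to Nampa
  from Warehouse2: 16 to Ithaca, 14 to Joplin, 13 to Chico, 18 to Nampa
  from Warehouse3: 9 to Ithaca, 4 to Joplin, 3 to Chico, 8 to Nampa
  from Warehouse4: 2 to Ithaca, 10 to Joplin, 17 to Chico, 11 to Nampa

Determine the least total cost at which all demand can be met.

A cheapest plan:
  Warehouse1→Ithaca: 73 × 2 = 146
  Warehouse1→Nampa: 7 × 8 = 56
  Warehouse2→Joplin: 36 × 14 = 504
  Warehouse2→Chico: 32 × 13 = 416
  Warehouse2→Nampa: 25 × 18 = 450
  Warehouse3→Chico: 87 × 3 = 261
  Warehouse4→Ithaca: 38 × 2 = 76
Total = 146 + 56 + 504 + 416 + 450 + 261 + 76 = 1909.

1909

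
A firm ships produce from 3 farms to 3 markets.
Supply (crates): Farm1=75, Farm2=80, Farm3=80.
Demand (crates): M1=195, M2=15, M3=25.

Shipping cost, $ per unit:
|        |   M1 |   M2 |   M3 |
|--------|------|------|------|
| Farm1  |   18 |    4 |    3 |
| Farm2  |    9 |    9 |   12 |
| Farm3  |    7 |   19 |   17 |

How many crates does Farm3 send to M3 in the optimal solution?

0

Optimal shipments:
  Farm1->M1: 35 × $18 = $630
  Farm1->M2: 15 × $4 = $60
  Farm1->M3: 25 × $3 = $75
  Farm2->M1: 80 × $9 = $720
  Farm3->M1: 80 × $7 = $560
Total cost = $2045.
The route Farm3→M3 is not used.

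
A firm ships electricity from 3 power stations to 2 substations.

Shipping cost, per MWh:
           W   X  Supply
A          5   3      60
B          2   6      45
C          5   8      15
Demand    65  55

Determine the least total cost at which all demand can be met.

Optimal allocation:
  A–W: 5 × 5 = 25
  A–X: 55 × 3 = 165
  B–W: 45 × 2 = 90
  C–W: 15 × 5 = 75
Total = 25 + 165 + 90 + 75 = 355.

355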